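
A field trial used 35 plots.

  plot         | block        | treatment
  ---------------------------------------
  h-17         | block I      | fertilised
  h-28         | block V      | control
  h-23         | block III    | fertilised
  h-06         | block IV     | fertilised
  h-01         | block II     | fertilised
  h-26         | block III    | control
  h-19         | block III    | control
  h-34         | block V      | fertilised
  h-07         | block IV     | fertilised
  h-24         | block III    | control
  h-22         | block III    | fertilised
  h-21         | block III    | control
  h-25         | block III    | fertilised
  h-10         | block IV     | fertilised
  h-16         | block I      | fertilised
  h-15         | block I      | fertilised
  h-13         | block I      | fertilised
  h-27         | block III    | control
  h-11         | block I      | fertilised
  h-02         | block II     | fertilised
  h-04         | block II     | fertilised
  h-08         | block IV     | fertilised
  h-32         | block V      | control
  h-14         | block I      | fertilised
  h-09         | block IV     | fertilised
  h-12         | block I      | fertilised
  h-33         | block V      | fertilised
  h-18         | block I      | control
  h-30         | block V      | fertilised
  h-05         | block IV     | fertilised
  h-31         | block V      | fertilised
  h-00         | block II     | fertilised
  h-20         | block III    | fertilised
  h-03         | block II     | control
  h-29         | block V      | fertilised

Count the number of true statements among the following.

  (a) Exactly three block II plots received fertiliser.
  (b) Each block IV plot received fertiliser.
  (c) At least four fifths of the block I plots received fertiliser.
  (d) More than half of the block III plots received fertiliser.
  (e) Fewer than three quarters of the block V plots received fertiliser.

3

(a) block II: |A| = 5, |A ∩ B| = 4; needs |A ∩ B| = 3 — false.
(b) block IV: |A| = 6, |A ∩ B| = 6; needs A ⊆ B, i.e. every element of A is in B (|A ∖ B| = 0) — true.
(c) block I: |A| = 8, |A ∩ B| = 7; needs |A ∩ B| / |A| ≥ 4/5 — true.
(d) block III: |A| = 9, |A ∩ B| = 4; needs |A ∩ B| > |A ∖ B| — false.
(e) block V: |A| = 7, |A ∩ B| = 5; needs |A ∩ B| / |A| < 3/4 — true.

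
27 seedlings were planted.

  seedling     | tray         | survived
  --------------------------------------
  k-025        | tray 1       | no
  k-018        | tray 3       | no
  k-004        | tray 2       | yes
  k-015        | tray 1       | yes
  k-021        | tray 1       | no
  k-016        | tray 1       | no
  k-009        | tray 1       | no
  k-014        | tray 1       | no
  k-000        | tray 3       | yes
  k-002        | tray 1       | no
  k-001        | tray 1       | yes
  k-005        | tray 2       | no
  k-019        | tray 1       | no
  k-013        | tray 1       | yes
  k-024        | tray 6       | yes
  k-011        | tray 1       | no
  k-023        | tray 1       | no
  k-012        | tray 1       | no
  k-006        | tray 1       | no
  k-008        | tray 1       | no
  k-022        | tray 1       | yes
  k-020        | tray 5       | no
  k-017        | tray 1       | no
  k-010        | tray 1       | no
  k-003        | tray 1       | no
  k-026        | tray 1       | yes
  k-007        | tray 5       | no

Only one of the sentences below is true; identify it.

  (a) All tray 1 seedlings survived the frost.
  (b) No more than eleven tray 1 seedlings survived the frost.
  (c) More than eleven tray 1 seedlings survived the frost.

|A| = 20, |A ∩ B| = 5, |A ∖ B| = 15.
(a) requires A ⊆ B, i.e. every element of A is in B (|A ∖ B| = 0): false.
(b) requires |A ∩ B| ≤ 11: true.
(c) requires |A ∩ B| > 11: false.

(b)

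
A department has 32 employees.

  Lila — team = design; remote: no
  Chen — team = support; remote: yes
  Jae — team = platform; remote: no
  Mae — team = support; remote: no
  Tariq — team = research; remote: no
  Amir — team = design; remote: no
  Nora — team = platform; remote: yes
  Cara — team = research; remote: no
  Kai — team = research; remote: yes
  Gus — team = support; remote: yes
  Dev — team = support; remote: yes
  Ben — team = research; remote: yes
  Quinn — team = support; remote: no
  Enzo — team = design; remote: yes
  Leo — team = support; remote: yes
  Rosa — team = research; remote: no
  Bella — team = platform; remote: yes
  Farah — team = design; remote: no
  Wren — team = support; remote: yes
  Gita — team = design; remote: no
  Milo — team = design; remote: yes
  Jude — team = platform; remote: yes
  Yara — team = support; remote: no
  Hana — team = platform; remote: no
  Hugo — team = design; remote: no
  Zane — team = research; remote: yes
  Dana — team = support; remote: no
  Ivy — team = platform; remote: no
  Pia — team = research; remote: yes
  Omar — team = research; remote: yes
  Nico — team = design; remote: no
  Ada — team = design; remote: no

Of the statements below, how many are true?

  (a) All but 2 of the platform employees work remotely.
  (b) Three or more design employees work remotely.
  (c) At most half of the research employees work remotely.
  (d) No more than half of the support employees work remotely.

0

(a) platform: |A| = 6, |A ∩ B| = 3; needs |A ∖ B| = 2 — false.
(b) design: |A| = 9, |A ∩ B| = 2; needs |A ∩ B| ≥ 3 — false.
(c) research: |A| = 8, |A ∩ B| = 5; needs |A ∩ B| ≤ |A ∖ B| — false.
(d) support: |A| = 9, |A ∩ B| = 5; needs |A ∩ B| ≤ |A ∖ B| — false.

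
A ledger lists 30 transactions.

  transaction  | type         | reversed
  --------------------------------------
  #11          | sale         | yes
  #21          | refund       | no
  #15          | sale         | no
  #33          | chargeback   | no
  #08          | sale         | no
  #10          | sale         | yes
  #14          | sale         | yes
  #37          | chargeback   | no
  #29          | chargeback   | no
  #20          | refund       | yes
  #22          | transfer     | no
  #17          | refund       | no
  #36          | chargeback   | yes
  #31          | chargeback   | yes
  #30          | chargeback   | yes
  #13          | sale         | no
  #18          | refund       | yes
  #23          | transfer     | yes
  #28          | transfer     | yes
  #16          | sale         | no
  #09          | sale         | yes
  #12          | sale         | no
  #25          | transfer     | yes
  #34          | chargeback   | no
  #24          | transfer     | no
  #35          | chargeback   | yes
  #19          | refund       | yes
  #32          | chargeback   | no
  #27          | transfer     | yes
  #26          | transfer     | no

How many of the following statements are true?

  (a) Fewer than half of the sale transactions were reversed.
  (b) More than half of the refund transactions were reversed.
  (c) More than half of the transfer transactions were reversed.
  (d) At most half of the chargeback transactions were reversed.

(a) sale: |A| = 9, |A ∩ B| = 4; needs |A ∩ B| < |A ∖ B| — true.
(b) refund: |A| = 5, |A ∩ B| = 3; needs |A ∩ B| > |A ∖ B| — true.
(c) transfer: |A| = 7, |A ∩ B| = 4; needs |A ∩ B| > |A ∖ B| — true.
(d) chargeback: |A| = 9, |A ∩ B| = 4; needs |A ∩ B| ≤ |A ∖ B| — true.

4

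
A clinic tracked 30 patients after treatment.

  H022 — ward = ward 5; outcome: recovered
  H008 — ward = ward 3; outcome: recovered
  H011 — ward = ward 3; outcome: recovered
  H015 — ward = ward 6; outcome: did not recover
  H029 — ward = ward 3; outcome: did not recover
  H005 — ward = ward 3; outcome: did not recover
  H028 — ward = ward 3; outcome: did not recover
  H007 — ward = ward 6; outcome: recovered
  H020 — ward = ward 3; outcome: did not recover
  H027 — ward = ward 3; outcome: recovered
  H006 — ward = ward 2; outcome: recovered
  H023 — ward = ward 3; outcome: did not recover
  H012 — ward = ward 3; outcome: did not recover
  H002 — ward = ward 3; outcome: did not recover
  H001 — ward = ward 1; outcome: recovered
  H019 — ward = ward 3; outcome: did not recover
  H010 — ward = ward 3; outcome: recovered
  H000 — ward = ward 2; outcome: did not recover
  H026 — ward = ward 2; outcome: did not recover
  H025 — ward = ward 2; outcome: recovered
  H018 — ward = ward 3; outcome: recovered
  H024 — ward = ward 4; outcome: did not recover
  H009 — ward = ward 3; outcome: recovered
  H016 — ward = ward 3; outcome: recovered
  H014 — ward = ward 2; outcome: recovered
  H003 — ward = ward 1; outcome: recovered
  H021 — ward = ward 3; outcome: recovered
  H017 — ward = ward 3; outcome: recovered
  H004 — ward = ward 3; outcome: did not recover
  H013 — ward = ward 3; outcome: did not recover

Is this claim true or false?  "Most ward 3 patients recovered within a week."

Truth condition: |A ∩ B| > |A ∖ B|.
|A| = 19, |A ∩ B| = 9, |A ∖ B| = 10.
9 < 10, so the statement is false.

False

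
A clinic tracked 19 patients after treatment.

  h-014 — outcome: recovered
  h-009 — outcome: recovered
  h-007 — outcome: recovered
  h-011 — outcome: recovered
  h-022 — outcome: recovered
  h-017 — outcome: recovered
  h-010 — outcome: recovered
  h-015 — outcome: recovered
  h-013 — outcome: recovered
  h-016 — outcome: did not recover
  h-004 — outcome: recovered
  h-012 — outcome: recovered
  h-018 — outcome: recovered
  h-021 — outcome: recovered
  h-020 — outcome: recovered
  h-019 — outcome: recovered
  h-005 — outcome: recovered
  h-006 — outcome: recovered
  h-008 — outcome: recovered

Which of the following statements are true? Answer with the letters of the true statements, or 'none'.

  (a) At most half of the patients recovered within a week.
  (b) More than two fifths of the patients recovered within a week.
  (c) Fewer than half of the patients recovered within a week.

|A| = 19, |A ∩ B| = 18, |A ∖ B| = 1.
(a) |A ∩ B| ≤ |A ∖ B|: fails.
(b) |A ∩ B| / |A| > 2/5: holds.
(c) |A ∩ B| < |A ∖ B|: fails.

(b)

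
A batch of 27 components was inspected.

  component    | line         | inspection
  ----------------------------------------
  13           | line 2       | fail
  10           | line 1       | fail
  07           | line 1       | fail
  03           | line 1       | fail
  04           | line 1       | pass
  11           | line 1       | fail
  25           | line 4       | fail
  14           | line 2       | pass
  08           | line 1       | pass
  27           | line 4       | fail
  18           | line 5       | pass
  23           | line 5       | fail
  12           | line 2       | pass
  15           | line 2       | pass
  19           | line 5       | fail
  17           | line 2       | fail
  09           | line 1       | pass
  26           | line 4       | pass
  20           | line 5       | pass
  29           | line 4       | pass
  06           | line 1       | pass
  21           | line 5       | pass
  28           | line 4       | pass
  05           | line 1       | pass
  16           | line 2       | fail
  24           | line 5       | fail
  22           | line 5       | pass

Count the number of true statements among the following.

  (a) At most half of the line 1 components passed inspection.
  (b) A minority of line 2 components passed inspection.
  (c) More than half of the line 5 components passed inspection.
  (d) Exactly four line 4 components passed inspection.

1

(a) line 1: |A| = 9, |A ∩ B| = 5; needs |A ∩ B| ≤ |A ∖ B| — false.
(b) line 2: |A| = 6, |A ∩ B| = 3; needs |A ∩ B| < |A ∖ B| — false.
(c) line 5: |A| = 7, |A ∩ B| = 4; needs |A ∩ B| > |A ∖ B| — true.
(d) line 4: |A| = 5, |A ∩ B| = 3; needs |A ∩ B| = 4 — false.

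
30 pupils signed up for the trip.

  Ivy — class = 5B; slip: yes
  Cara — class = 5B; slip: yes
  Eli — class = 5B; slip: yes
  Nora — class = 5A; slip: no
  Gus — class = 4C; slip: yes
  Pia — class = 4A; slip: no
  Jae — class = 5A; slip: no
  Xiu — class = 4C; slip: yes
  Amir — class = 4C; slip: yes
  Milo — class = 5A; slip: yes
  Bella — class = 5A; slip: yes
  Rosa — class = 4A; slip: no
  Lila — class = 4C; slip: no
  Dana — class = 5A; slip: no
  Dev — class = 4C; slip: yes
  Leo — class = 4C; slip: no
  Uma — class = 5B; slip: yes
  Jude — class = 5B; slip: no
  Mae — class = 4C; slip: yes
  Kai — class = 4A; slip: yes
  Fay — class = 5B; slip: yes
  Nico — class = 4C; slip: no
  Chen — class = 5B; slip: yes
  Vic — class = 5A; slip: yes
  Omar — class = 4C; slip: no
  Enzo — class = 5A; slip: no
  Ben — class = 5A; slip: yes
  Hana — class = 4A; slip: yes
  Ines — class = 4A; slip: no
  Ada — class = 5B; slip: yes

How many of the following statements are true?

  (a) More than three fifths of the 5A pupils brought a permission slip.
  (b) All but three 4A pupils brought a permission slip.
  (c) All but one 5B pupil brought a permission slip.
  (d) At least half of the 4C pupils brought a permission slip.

(a) 5A: |A| = 8, |A ∩ B| = 4; needs |A ∩ B| / |A| > 3/5 — false.
(b) 4A: |A| = 5, |A ∩ B| = 2; needs |A ∖ B| = 3 — true.
(c) 5B: |A| = 8, |A ∩ B| = 7; needs |A ∖ B| = 1 — true.
(d) 4C: |A| = 9, |A ∩ B| = 5; needs |A ∩ B| ≥ |A ∖ B| — true.

3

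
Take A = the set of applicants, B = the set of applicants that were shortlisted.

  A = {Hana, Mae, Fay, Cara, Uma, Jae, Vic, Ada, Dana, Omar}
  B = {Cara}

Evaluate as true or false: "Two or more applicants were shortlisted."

False

'Two or more applicants were shortlisted' holds iff |A ∩ B| ≥ 2.
A (the restrictor) = {Hana, Mae, Fay, Cara, Uma, Jae, Vic, Ada, Dana, Omar}, |A| = 10.
A ∩ B = {Cara}, so |A ∩ B| = 1.
|A ∩ B| = 1, so the statement is false.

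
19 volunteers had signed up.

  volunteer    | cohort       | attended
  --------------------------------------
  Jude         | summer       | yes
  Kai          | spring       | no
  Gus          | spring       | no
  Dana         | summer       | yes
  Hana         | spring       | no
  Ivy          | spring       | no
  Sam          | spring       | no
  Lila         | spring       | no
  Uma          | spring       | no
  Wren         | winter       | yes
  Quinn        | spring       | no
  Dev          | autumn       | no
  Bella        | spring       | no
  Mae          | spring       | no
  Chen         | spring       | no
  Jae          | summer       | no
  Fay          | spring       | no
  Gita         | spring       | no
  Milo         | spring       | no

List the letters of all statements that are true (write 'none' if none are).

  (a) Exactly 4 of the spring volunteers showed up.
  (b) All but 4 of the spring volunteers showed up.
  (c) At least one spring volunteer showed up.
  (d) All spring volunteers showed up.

|A| = 14, |A ∩ B| = 0, |A ∖ B| = 14.
(a) |A ∩ B| = 4: fails.
(b) |A ∖ B| = 4: fails.
(c) A ∩ B ≠ ∅ (|A ∩ B| ≥ 1): fails.
(d) A ⊆ B, i.e. every element of A is in B (|A ∖ B| = 0): fails.

none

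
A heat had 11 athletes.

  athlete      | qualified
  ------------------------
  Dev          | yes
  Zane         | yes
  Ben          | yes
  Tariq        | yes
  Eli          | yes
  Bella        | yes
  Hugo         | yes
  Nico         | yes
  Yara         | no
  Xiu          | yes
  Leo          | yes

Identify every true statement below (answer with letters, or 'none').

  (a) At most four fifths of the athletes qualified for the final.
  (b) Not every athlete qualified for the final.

(b)

|A| = 11, |A ∩ B| = 10, |A ∖ B| = 1.
(a) |A ∩ B| / |A| ≤ 4/5: fails.
(b) A ⊄ B (|A ∖ B| ≥ 1): holds.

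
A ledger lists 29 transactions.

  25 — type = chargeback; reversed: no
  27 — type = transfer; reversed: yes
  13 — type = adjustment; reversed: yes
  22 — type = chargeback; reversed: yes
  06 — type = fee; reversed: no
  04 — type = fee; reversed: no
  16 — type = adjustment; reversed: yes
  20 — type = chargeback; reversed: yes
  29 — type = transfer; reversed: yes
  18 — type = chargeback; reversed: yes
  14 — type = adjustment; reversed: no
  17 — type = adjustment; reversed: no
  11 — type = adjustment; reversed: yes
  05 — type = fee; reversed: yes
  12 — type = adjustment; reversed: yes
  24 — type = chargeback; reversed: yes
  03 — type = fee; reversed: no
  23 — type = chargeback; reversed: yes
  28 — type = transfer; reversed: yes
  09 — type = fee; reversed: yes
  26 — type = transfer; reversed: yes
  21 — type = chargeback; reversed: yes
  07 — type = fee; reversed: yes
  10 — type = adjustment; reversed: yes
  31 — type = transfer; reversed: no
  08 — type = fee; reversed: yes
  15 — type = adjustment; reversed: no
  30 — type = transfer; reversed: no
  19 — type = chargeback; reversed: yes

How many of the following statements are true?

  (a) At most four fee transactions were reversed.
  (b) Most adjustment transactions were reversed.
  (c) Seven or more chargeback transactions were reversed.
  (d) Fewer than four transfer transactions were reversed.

3

(a) fee: |A| = 7, |A ∩ B| = 4; needs |A ∩ B| ≤ 4 — true.
(b) adjustment: |A| = 8, |A ∩ B| = 5; needs |A ∩ B| > |A ∖ B| — true.
(c) chargeback: |A| = 8, |A ∩ B| = 7; needs |A ∩ B| ≥ 7 — true.
(d) transfer: |A| = 6, |A ∩ B| = 4; needs |A ∩ B| < 4 — false.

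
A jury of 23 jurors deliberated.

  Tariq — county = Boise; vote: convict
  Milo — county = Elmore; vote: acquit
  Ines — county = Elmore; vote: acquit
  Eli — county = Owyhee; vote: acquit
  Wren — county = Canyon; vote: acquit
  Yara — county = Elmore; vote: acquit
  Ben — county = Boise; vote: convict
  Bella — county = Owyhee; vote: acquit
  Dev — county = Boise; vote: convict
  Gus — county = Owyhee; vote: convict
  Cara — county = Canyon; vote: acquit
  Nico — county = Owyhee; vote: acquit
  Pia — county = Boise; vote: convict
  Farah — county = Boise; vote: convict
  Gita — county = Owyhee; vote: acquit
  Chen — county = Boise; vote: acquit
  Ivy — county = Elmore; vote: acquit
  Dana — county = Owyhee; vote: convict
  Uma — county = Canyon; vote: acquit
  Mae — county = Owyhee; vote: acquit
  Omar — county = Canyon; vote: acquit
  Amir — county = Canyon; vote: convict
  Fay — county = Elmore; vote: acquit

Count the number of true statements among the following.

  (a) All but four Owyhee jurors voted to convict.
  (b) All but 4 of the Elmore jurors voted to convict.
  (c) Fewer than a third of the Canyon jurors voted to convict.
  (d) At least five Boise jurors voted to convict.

(a) Owyhee: |A| = 7, |A ∩ B| = 2; needs |A ∖ B| = 4 — false.
(b) Elmore: |A| = 5, |A ∩ B| = 0; needs |A ∖ B| = 4 — false.
(c) Canyon: |A| = 5, |A ∩ B| = 1; needs |A ∩ B| / |A| < 1/3 — true.
(d) Boise: |A| = 6, |A ∩ B| = 5; needs |A ∩ B| ≥ 5 — true.

2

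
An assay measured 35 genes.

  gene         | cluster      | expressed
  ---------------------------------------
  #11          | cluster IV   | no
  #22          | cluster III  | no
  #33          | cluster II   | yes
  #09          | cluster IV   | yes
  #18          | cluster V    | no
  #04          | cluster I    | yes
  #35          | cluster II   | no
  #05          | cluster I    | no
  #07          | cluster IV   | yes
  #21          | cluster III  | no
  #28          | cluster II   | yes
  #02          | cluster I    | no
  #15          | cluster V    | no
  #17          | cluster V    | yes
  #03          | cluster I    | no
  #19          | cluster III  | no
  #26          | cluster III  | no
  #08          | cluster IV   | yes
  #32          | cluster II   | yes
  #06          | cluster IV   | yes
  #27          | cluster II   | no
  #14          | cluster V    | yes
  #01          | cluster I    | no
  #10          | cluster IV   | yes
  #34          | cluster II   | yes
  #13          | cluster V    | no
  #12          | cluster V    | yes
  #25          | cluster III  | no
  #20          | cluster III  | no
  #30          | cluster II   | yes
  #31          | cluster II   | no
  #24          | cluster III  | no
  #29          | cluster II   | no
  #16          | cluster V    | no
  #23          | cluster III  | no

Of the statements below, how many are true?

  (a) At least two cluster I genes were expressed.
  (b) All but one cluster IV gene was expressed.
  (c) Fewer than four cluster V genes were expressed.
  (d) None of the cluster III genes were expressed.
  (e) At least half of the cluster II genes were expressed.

4

(a) cluster I: |A| = 5, |A ∩ B| = 1; needs |A ∩ B| ≥ 2 — false.
(b) cluster IV: |A| = 6, |A ∩ B| = 5; needs |A ∖ B| = 1 — true.
(c) cluster V: |A| = 7, |A ∩ B| = 3; needs |A ∩ B| < 4 — true.
(d) cluster III: |A| = 8, |A ∩ B| = 0; needs A ∩ B = ∅ (|A ∩ B| = 0) — true.
(e) cluster II: |A| = 9, |A ∩ B| = 5; needs |A ∩ B| ≥ |A ∖ B| — true.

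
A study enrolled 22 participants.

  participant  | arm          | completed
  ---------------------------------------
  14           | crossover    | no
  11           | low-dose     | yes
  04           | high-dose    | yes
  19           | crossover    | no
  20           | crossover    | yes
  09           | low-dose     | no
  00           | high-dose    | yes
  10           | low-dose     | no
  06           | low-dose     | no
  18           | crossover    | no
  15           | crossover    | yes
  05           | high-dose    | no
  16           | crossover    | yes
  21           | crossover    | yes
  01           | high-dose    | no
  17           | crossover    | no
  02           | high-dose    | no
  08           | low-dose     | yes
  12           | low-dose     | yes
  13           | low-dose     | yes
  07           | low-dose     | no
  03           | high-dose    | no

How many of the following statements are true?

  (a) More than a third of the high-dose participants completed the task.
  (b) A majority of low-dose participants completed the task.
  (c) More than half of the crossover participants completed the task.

(a) high-dose: |A| = 6, |A ∩ B| = 2; needs |A ∩ B| / |A| > 1/3 — false.
(b) low-dose: |A| = 8, |A ∩ B| = 4; needs |A ∩ B| > |A ∖ B| — false.
(c) crossover: |A| = 8, |A ∩ B| = 4; needs |A ∩ B| > |A ∖ B| — false.

0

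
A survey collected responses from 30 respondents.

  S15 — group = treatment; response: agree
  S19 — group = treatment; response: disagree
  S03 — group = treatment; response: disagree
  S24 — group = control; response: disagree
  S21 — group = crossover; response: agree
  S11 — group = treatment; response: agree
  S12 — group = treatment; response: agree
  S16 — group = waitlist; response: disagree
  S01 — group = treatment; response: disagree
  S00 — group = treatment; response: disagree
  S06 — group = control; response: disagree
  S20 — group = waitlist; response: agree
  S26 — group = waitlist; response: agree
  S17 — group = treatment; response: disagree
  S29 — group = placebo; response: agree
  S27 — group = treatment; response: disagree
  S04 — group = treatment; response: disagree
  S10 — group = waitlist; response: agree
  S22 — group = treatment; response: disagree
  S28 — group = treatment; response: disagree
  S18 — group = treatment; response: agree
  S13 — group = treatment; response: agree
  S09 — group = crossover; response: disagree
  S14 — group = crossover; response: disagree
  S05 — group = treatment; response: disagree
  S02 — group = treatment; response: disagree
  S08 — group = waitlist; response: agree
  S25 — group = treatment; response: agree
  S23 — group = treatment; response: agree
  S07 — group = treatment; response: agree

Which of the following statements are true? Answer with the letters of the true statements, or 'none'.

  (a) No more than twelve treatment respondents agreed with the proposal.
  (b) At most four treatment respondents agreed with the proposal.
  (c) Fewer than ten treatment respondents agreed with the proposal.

(a), (c)

|A| = 19, |A ∩ B| = 8, |A ∖ B| = 11.
(a) |A ∩ B| ≤ 12: holds.
(b) |A ∩ B| ≤ 4: fails.
(c) |A ∩ B| < 10: holds.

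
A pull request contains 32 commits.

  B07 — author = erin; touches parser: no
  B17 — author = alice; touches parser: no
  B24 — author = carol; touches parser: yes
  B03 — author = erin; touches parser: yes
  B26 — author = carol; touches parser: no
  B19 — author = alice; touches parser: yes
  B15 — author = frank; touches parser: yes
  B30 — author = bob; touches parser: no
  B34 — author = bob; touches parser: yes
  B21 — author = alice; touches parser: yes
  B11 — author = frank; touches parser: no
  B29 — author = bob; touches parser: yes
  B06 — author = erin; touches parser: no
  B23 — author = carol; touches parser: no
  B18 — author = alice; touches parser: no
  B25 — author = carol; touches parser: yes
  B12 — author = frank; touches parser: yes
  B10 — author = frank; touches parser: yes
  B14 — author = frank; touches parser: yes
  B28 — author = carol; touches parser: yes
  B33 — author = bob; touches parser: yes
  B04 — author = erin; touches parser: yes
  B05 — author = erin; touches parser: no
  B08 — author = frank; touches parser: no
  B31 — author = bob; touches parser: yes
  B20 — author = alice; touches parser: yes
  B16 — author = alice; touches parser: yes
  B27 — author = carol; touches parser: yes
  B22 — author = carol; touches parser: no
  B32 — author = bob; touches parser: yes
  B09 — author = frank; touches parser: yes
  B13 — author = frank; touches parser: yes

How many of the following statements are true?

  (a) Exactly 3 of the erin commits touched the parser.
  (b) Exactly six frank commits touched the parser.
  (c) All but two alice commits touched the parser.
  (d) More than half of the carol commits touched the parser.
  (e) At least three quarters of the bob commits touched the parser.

4

(a) erin: |A| = 5, |A ∩ B| = 2; needs |A ∩ B| = 3 — false.
(b) frank: |A| = 8, |A ∩ B| = 6; needs |A ∩ B| = 6 — true.
(c) alice: |A| = 6, |A ∩ B| = 4; needs |A ∖ B| = 2 — true.
(d) carol: |A| = 7, |A ∩ B| = 4; needs |A ∩ B| > |A ∖ B| — true.
(e) bob: |A| = 6, |A ∩ B| = 5; needs |A ∩ B| / |A| ≥ 3/4 — true.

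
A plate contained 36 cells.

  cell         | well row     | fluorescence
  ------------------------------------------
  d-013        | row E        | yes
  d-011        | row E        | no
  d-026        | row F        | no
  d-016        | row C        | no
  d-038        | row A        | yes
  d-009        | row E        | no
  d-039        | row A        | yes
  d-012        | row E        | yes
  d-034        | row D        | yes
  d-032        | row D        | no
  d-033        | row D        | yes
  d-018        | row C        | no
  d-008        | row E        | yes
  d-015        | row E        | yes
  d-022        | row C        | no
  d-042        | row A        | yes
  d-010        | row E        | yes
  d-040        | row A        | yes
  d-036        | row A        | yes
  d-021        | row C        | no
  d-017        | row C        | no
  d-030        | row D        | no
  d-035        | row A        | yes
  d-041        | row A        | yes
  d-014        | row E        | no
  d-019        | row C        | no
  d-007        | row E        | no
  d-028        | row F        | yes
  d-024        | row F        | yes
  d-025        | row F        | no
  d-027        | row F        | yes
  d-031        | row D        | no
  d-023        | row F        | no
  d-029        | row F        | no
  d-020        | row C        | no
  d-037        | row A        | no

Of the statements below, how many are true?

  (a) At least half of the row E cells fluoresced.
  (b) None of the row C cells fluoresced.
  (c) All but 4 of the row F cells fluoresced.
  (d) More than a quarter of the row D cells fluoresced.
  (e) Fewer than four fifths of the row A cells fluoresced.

(a) row E: |A| = 9, |A ∩ B| = 5; needs |A ∩ B| ≥ |A ∖ B| — true.
(b) row C: |A| = 7, |A ∩ B| = 0; needs A ∩ B = ∅ (|A ∩ B| = 0) — true.
(c) row F: |A| = 7, |A ∩ B| = 3; needs |A ∖ B| = 4 — true.
(d) row D: |A| = 5, |A ∩ B| = 2; needs |A ∩ B| / |A| > 1/4 — true.
(e) row A: |A| = 8, |A ∩ B| = 7; needs |A ∩ B| / |A| < 4/5 — false.

4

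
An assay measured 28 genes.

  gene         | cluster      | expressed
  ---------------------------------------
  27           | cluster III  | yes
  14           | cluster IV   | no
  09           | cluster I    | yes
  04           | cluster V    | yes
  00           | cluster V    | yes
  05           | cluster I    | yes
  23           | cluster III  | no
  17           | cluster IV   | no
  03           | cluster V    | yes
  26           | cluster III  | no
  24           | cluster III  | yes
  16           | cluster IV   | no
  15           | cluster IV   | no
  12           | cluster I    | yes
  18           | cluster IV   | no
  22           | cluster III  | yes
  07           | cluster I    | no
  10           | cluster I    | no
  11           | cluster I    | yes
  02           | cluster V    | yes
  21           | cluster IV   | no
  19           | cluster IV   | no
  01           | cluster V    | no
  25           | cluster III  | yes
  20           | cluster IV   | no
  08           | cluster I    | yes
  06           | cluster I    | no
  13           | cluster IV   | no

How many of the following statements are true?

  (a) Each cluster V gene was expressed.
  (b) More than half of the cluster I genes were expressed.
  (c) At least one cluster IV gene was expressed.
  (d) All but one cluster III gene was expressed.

1

(a) cluster V: |A| = 5, |A ∩ B| = 4; needs A ⊆ B, i.e. every element of A is in B (|A ∖ B| = 0) — false.
(b) cluster I: |A| = 8, |A ∩ B| = 5; needs |A ∩ B| > |A ∖ B| — true.
(c) cluster IV: |A| = 9, |A ∩ B| = 0; needs A ∩ B ≠ ∅ (|A ∩ B| ≥ 1) — false.
(d) cluster III: |A| = 6, |A ∩ B| = 4; needs |A ∖ B| = 1 — false.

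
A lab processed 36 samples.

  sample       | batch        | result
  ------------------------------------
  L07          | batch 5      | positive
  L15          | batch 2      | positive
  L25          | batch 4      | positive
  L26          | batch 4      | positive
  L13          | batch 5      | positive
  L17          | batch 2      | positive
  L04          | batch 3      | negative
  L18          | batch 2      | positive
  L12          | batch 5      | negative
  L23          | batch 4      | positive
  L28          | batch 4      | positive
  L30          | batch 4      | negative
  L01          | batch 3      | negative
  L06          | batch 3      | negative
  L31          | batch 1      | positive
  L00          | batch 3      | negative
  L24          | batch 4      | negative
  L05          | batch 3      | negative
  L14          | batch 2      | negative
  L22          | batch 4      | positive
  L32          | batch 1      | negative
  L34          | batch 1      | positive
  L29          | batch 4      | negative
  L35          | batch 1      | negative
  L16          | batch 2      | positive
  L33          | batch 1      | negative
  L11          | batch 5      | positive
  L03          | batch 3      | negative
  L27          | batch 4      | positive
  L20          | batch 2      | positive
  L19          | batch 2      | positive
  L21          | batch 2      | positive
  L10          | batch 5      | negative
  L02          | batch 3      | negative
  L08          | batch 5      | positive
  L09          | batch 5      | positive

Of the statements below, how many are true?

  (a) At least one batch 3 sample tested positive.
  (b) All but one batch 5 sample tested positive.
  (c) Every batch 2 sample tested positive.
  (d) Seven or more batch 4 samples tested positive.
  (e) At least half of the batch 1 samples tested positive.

(a) batch 3: |A| = 7, |A ∩ B| = 0; needs A ∩ B ≠ ∅ (|A ∩ B| ≥ 1) — false.
(b) batch 5: |A| = 7, |A ∩ B| = 5; needs |A ∖ B| = 1 — false.
(c) batch 2: |A| = 8, |A ∩ B| = 7; needs A ⊆ B, i.e. every element of A is in B (|A ∖ B| = 0) — false.
(d) batch 4: |A| = 9, |A ∩ B| = 6; needs |A ∩ B| ≥ 7 — false.
(e) batch 1: |A| = 5, |A ∩ B| = 2; needs |A ∩ B| ≥ |A ∖ B| — false.

0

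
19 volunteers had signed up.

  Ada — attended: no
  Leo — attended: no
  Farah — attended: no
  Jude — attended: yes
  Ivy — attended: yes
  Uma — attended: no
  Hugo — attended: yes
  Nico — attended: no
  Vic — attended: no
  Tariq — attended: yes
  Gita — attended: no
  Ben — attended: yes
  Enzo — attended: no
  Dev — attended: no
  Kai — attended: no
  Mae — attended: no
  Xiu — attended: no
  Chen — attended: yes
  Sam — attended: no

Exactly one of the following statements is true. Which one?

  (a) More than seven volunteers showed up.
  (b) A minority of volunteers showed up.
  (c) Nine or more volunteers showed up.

|A| = 19, |A ∩ B| = 6, |A ∖ B| = 13.
(a) requires |A ∩ B| > 7: false.
(b) requires |A ∩ B| < |A ∖ B|: true.
(c) requires |A ∩ B| ≥ 9: false.

(b)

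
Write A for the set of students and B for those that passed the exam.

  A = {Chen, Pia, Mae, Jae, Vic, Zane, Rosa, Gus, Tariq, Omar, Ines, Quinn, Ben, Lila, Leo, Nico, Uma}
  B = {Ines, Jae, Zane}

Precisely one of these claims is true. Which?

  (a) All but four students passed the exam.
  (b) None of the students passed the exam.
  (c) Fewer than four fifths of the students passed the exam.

(c)

|A| = 17, |A ∩ B| = 3, |A ∖ B| = 14.
(a) requires |A ∖ B| = 4: false.
(b) requires A ∩ B = ∅ (|A ∩ B| = 0): false.
(c) requires |A ∩ B| / |A| < 4/5: true.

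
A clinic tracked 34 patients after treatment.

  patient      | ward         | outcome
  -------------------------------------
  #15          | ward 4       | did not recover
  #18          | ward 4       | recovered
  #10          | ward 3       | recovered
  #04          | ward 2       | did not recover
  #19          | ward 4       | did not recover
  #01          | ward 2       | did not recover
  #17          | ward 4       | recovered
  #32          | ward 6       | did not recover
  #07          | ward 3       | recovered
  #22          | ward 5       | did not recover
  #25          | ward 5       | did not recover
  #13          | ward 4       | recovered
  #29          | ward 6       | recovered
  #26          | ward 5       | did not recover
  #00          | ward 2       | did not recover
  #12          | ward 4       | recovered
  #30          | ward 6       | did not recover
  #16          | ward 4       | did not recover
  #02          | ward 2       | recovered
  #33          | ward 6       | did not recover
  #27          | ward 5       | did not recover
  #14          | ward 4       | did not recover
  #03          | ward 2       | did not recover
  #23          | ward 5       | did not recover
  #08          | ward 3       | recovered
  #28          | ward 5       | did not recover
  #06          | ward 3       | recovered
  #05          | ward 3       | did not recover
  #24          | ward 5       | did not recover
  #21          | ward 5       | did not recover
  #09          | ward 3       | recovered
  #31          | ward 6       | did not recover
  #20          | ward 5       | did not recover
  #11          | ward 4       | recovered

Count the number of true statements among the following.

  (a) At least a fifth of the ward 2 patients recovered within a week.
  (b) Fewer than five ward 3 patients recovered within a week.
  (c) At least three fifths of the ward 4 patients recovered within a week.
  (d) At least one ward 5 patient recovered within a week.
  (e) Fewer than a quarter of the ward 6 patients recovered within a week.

2

(a) ward 2: |A| = 5, |A ∩ B| = 1; needs |A ∩ B| / |A| ≥ 1/5 — true.
(b) ward 3: |A| = 6, |A ∩ B| = 5; needs |A ∩ B| < 5 — false.
(c) ward 4: |A| = 9, |A ∩ B| = 5; needs |A ∩ B| / |A| ≥ 3/5 — false.
(d) ward 5: |A| = 9, |A ∩ B| = 0; needs A ∩ B ≠ ∅ (|A ∩ B| ≥ 1) — false.
(e) ward 6: |A| = 5, |A ∩ B| = 1; needs |A ∩ B| / |A| < 1/4 — true.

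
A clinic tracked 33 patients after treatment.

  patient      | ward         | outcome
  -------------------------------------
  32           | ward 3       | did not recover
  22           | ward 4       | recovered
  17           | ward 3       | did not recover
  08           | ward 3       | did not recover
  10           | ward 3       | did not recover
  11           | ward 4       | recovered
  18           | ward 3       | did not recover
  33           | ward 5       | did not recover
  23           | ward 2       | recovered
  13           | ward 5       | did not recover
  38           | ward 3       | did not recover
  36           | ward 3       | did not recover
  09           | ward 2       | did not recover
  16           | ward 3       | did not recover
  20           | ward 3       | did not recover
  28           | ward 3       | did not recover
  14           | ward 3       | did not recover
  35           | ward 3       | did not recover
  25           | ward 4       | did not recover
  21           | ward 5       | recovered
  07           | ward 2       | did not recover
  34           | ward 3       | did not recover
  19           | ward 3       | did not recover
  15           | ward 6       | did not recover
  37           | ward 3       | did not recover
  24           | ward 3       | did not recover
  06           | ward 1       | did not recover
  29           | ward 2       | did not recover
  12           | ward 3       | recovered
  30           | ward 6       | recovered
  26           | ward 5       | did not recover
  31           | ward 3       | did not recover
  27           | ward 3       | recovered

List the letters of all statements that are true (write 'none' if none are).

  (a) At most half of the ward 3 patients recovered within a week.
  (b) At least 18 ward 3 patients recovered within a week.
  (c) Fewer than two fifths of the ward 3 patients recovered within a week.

|A| = 19, |A ∩ B| = 2, |A ∖ B| = 17.
(a) |A ∩ B| ≤ |A ∖ B|: holds.
(b) |A ∩ B| ≥ 18: fails.
(c) |A ∩ B| / |A| < 2/5: holds.

(a), (c)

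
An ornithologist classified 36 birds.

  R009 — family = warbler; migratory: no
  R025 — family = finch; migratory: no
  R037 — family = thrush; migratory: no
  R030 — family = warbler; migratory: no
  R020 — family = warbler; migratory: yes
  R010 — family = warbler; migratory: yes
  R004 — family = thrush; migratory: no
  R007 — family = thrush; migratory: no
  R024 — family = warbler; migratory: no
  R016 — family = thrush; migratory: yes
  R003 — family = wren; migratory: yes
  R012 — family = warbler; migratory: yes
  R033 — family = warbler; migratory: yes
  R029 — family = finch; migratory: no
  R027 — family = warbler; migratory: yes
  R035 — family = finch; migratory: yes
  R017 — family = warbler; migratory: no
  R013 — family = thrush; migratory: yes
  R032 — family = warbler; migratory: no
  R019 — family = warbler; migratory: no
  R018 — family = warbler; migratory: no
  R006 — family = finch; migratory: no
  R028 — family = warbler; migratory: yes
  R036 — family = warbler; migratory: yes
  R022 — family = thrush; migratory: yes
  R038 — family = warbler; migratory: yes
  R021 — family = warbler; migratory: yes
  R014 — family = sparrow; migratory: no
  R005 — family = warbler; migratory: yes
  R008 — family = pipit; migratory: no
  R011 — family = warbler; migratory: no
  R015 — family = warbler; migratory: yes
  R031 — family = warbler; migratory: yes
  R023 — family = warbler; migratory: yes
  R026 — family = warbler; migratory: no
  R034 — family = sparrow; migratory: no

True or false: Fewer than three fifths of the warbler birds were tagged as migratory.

Truth condition: |A ∩ B| / |A| < 3/5.
|A| = 22, |A ∩ B| = 13, |A ∖ B| = 9.
|A ∩ B|/|A| = 13/22, so the statement is true.

True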